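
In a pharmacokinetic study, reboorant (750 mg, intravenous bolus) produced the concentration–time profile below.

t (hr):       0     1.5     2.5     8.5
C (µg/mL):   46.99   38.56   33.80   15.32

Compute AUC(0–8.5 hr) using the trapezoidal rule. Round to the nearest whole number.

Trapezoidal AUC_0→8.5:
  [0→1.5]: (46.99+38.56)/2 × 1.5 = 64.1625
  [1.5→2.5]: (38.56+33.80)/2 × 1 = 36.18
  [2.5→8.5]: (33.80+15.32)/2 × 6 = 147.36
  Sum = 247.7025 µg/mL·hr

AUC = 248 µg/mL·hr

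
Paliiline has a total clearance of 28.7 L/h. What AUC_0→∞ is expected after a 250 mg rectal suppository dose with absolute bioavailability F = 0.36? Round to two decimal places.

AUC = 3.14 mg/L·h

AUC_0→∞ = F × Dose / CL
        = 0.36 × 250 / 28.7 = 3.13589 mg/L·h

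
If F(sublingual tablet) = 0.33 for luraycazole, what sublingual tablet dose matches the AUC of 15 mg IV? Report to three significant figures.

For equal systemic exposure: F × D_ev = D_iv
D_ev = D_iv / F = 15 / 0.33 = 45.4545 mg

D_sublingual = 45.5 mg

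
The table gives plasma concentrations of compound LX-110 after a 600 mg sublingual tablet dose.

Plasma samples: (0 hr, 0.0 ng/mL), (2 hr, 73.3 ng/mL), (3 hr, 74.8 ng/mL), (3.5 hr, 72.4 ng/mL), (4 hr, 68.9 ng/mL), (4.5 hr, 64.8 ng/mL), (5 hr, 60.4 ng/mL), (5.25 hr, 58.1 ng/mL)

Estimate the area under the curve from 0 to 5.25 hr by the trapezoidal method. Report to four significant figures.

AUC = 299.0 ng/mL·hr

Trapezoidal AUC_0→5.25:
  [0→2]: (0.0+73.3)/2 × 2 = 73.3
  [2→3]: (73.3+74.8)/2 × 1 = 74.05
  [3→3.5]: (74.8+72.4)/2 × 0.5 = 36.8
  [3.5→4]: (72.4+68.9)/2 × 0.5 = 35.325
  [4→4.5]: (68.9+64.8)/2 × 0.5 = 33.425
  [4.5→5]: (64.8+60.4)/2 × 0.5 = 31.3
  [5→5.25]: (60.4+58.1)/2 × 0.25 = 14.8125
  Sum = 299.0125 ng/mL·hr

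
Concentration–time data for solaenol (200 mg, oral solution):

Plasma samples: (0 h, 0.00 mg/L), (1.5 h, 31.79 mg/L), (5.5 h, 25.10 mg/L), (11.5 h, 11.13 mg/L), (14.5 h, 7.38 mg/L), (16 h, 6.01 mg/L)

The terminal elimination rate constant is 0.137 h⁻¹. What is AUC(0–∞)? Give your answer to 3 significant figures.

AUC = 328 mg/L·h

Trapezoidal AUC_0→16:
  [0→1.5]: (0.00+31.79)/2 × 1.5 = 23.8425
  [1.5→5.5]: (31.79+25.10)/2 × 4 = 113.78
  [5.5→11.5]: (25.10+11.13)/2 × 6 = 108.69
  [11.5→14.5]: (11.13+7.38)/2 × 3 = 27.765
  [14.5→16]: (7.38+6.01)/2 × 1.5 = 10.0425
  Sum = 284.12 mg/L·h
Extrapolated tail: C_last / k_e = 6.01 / 0.137 = 43.869
AUC_0→∞ = 284.12 + 43.869 = 327.989 mg/L·h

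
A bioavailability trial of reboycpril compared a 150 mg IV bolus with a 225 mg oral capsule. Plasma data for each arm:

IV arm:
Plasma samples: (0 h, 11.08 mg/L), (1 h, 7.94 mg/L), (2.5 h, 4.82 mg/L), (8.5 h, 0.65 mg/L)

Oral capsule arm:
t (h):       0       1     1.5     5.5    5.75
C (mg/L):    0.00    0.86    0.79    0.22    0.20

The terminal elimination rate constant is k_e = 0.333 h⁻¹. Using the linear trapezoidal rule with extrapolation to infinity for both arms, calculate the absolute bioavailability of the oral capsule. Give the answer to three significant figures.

Trapezoidal AUC_0→8.5 (IV):
  [0→1]: (11.08+7.94)/2 × 1 = 9.51
  [1→2.5]: (7.94+4.82)/2 × 1.5 = 9.57
  [2.5→8.5]: (4.82+0.65)/2 × 6 = 16.41
  Sum = 35.49 mg/L·h
IV tail: 0.65/0.333 = 1.952; AUC_iv,0→∞ = 35.49 + 1.952 = 37.442 mg/L·h
Trapezoidal AUC_0→5.75 (oral capsule):
  [0→1]: (0.00+0.86)/2 × 1 = 0.43
  [1→1.5]: (0.86+0.79)/2 × 0.5 = 0.4125
  [1.5→5.5]: (0.79+0.22)/2 × 4 = 2.02
  [5.5→5.75]: (0.22+0.20)/2 × 0.25 = 0.0525
  Sum = 2.915 mg/L·h
oral capsule tail: 0.20/0.333 = 0.601; AUC_ev,0→∞ = 2.915 + 0.601 = 3.516 mg/L·h
F = (AUC_ev/D_ev)/(AUC_iv/D_iv) = (3.516/225)/(37.442/150) = 0.0156267/0.249613 = 0.0626

F = 0.0626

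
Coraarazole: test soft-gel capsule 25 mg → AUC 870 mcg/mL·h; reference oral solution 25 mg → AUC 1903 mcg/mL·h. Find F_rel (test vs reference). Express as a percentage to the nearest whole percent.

F_rel = (AUC_test/D_test) / (AUC_ref/D_ref)
      = (870/25) / (1903/25)
      = 34.8 / 76.12 = 0.4572 = 45.72%

F_rel = 46%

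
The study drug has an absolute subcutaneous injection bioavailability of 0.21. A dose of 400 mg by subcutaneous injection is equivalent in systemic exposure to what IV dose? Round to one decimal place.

D_iv = 84.0 mg

Systemic exposure from an extravascular dose = F × D_ev, so the equivalent IV dose is F × D_ev.
D_iv = F × D_ev = 0.21 × 400 = 84 mg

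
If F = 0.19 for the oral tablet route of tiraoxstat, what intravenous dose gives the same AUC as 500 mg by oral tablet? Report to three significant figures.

D_iv = 95.0 mg

Systemic exposure from an extravascular dose = F × D_ev, so the equivalent IV dose is F × D_ev.
D_iv = F × D_ev = 0.19 × 500 = 95 mg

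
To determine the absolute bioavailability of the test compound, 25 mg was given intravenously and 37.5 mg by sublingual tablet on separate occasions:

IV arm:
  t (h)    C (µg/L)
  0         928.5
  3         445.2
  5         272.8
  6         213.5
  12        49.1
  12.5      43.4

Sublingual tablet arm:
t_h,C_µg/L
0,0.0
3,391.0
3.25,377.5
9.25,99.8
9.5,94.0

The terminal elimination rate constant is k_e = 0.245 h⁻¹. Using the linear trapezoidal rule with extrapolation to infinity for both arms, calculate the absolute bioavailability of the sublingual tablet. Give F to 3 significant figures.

Trapezoidal AUC_0→12.5 (IV):
  [0→3]: (928.5+445.2)/2 × 3 = 2060.55
  [3→5]: (445.2+272.8)/2 × 2 = 718.0
  [5→6]: (272.8+213.5)/2 × 1 = 243.15
  [6→12]: (213.5+49.1)/2 × 6 = 787.8
  [12→12.5]: (49.1+43.4)/2 × 0.5 = 23.125
  Sum = 3832.625 µg/L·h
IV tail: 43.4/0.245 = 177.143; AUC_iv,0→∞ = 3832.625 + 177.143 = 4009.768 µg/L·h
Trapezoidal AUC_0→9.5 (sublingual tablet):
  [0→3]: (0.0+391.0)/2 × 3 = 586.5
  [3→3.25]: (391.0+377.5)/2 × 0.25 = 96.0625
  [3.25→9.25]: (377.5+99.8)/2 × 6 = 1431.9
  [9.25→9.5]: (99.8+94.0)/2 × 0.25 = 24.225
  Sum = 2138.6875 µg/L·h
sublingual tablet tail: 94.0/0.245 = 383.673; AUC_ev,0→∞ = 2138.6875 + 383.673 = 2522.3605 µg/L·h
F = (AUC_ev/D_ev)/(AUC_iv/D_iv) = (2522.3605/37.5)/(4009.768/25) = 67.2629/160.39072 = 0.4194

F = 0.419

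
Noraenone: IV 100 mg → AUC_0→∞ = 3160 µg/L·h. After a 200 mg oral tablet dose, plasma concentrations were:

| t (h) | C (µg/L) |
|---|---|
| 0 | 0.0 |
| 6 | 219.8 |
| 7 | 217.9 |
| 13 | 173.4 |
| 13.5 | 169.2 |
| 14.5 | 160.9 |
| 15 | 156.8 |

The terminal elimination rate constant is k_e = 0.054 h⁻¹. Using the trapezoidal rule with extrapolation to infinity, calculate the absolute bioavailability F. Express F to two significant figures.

F = 0.84

Trapezoidal AUC_0→15 (oral tablet):
  [0→6]: (0.0+219.8)/2 × 6 = 659.4
  [6→7]: (219.8+217.9)/2 × 1 = 218.85
  [7→13]: (217.9+173.4)/2 × 6 = 1173.9
  [13→13.5]: (173.4+169.2)/2 × 0.5 = 85.65
  [13.5→14.5]: (169.2+160.9)/2 × 1 = 165.05
  [14.5→15]: (160.9+156.8)/2 × 0.5 = 79.425
  Sum = 2382.275 µg/L·h
Tail: C_last/k_e = 156.8/0.054 = 2903.704
AUC_0→∞ (oral tablet) = 2382.275 + 2903.704 = 5285.979 µg/L·h
F = (AUC_ev/D_ev)/(AUC_iv/D_iv) = (5285.979/200)/(3160/100) = 26.429895/31.6 = 0.8364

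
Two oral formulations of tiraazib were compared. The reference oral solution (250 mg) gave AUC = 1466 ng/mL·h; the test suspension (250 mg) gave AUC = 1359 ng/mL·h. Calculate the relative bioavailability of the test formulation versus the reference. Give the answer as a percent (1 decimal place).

F_rel = 92.7%

F_rel = (AUC_test/D_test) / (AUC_ref/D_ref)
      = (1359/250) / (1466/250)
      = 5.436 / 5.864 = 0.9270 = 92.70%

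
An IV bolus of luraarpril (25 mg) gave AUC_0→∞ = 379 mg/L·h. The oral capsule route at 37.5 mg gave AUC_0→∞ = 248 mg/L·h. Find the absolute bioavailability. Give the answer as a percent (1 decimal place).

F = 43.6%

F = (AUC_ev / D_ev) / (AUC_iv / D_iv)
  = (248/37.5) / (379/25)
  = 6.61333 / 15.16 = 0.4362
  = 43.62%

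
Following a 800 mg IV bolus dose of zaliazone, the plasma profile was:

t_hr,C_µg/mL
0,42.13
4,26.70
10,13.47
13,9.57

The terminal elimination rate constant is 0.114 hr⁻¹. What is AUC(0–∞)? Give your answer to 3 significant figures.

Trapezoidal AUC_0→13:
  [0→4]: (42.13+26.70)/2 × 4 = 137.66
  [4→10]: (26.70+13.47)/2 × 6 = 120.51
  [10→13]: (13.47+9.57)/2 × 3 = 34.56
  Sum = 292.73 µg/mL·hr
Extrapolated tail: C_last / k_e = 9.57 / 0.114 = 83.947
AUC_0→∞ = 292.73 + 83.947 = 376.677 µg/mL·hr

AUC = 377 µg/mL·hr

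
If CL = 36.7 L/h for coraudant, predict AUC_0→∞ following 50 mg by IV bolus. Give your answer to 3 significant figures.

AUC = 1.36 mg/L·h

AUC_0→∞ = Dose_iv / CL
        = 50 / 36.7 = 1.3624 mg/L·h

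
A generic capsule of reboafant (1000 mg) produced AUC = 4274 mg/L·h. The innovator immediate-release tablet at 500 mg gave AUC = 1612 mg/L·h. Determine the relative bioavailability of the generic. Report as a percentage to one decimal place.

F_rel = 132.6%

F_rel = (AUC_test/D_test) / (AUC_ref/D_ref)
      = (4274/1000) / (1612/500)
      = 4.274 / 3.224 = 1.3257 = 132.57%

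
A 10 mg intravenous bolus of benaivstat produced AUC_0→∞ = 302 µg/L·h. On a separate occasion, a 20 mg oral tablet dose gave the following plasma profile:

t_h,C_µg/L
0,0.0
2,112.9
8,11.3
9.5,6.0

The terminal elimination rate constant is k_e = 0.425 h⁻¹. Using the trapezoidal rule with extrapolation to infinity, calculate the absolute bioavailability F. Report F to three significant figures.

Trapezoidal AUC_0→9.5 (oral tablet):
  [0→2]: (0.0+112.9)/2 × 2 = 112.9
  [2→8]: (112.9+11.3)/2 × 6 = 372.6
  [8→9.5]: (11.3+6.0)/2 × 1.5 = 12.975
  Sum = 498.475 µg/L·h
Tail: C_last/k_e = 6.0/0.425 = 14.118
AUC_0→∞ (oral tablet) = 498.475 + 14.118 = 512.593 µg/L·h
F = (AUC_ev/D_ev)/(AUC_iv/D_iv) = (512.593/20)/(302/10) = 25.62965/30.2 = 0.8487

F = 0.849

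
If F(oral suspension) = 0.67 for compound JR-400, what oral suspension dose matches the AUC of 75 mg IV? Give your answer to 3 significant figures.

D_oral = 112 mg

For equal systemic exposure: F × D_ev = D_iv
D_ev = D_iv / F = 75 / 0.67 = 111.94 mg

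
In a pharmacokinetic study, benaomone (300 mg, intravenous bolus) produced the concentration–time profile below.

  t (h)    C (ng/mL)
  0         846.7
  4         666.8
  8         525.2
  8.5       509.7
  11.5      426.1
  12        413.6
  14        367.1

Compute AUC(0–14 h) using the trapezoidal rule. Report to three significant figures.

AUC = 8060 ng/mL·h

Trapezoidal AUC_0→14:
  [0→4]: (846.7+666.8)/2 × 4 = 3027.0
  [4→8]: (666.8+525.2)/2 × 4 = 2384.0
  [8→8.5]: (525.2+509.7)/2 × 0.5 = 258.725
  [8.5→11.5]: (509.7+426.1)/2 × 3 = 1403.7
  [11.5→12]: (426.1+413.6)/2 × 0.5 = 209.925
  [12→14]: (413.6+367.1)/2 × 2 = 780.7
  Sum = 8064.05 ng/mL·h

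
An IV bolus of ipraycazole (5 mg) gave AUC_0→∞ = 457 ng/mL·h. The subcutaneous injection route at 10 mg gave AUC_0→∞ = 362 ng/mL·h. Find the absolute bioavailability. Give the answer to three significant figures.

F = 0.396

F = (AUC_ev / D_ev) / (AUC_iv / D_iv)
  = (362/10) / (457/5)
  = 36.2 / 91.4 = 0.3961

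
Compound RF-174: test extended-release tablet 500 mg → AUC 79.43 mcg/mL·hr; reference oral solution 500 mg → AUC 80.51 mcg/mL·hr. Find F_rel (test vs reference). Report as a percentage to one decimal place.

F_rel = (AUC_test/D_test) / (AUC_ref/D_ref)
      = (79.43/500) / (80.51/500)
      = 0.15886 / 0.16102 = 0.9866 = 98.66%

F_rel = 98.7%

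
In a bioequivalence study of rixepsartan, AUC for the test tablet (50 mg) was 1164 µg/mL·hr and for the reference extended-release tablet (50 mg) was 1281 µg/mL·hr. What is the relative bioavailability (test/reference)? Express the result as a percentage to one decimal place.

F_rel = 90.9%

F_rel = (AUC_test/D_test) / (AUC_ref/D_ref)
      = (1164/50) / (1281/50)
      = 23.28 / 25.62 = 0.9087 = 90.87%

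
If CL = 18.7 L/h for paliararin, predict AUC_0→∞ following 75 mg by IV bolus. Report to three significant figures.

AUC_0→∞ = Dose_iv / CL
        = 75 / 18.7 = 4.0107 mg/L·h

AUC = 4.01 mg/L·h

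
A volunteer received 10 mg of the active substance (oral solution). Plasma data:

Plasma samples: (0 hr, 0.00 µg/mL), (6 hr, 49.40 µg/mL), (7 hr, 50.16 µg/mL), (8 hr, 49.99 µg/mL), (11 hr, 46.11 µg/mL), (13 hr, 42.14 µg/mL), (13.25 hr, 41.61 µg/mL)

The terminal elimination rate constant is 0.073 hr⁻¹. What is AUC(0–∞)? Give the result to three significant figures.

Trapezoidal AUC_0→13.25:
  [0→6]: (0.00+49.40)/2 × 6 = 148.2
  [6→7]: (49.40+50.16)/2 × 1 = 49.78
  [7→8]: (50.16+49.99)/2 × 1 = 50.075
  [8→11]: (49.99+46.11)/2 × 3 = 144.15
  [11→13]: (46.11+42.14)/2 × 2 = 88.25
  [13→13.25]: (42.14+41.61)/2 × 0.25 = 10.46875
  Sum = 490.92375 µg/mL·hr
Extrapolated tail: C_last / k_e = 41.61 / 0.073 = 570.000
AUC_0→∞ = 490.92375 + 570.000 = 1060.92375 µg/mL·hr

AUC = 1060 µg/mL·hr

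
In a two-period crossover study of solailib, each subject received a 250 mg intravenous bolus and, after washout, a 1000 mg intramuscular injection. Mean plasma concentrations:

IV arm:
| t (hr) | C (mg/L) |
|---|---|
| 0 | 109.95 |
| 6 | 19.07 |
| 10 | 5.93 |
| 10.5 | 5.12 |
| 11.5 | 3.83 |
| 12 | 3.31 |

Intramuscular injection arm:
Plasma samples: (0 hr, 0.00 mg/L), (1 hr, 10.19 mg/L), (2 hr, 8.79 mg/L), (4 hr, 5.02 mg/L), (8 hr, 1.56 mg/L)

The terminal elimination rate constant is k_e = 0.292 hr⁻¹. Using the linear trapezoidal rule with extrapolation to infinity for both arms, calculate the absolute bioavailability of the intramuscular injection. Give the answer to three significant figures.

F = 0.0256

Trapezoidal AUC_0→12 (IV):
  [0→6]: (109.95+19.07)/2 × 6 = 387.06
  [6→10]: (19.07+5.93)/2 × 4 = 50.0
  [10→10.5]: (5.93+5.12)/2 × 0.5 = 2.7625
  [10.5→11.5]: (5.12+3.83)/2 × 1 = 4.475
  [11.5→12]: (3.83+3.31)/2 × 0.5 = 1.785
  Sum = 446.0825 mg/L·hr
IV tail: 3.31/0.292 = 11.336; AUC_iv,0→∞ = 446.0825 + 11.336 = 457.4185 mg/L·hr
Trapezoidal AUC_0→8 (intramuscular injection):
  [0→1]: (0.00+10.19)/2 × 1 = 5.095
  [1→2]: (10.19+8.79)/2 × 1 = 9.49
  [2→4]: (8.79+5.02)/2 × 2 = 13.81
  [4→8]: (5.02+1.56)/2 × 4 = 13.16
  Sum = 41.555 mg/L·hr
intramuscular injection tail: 1.56/0.292 = 5.342; AUC_ev,0→∞ = 41.555 + 5.342 = 46.897 mg/L·hr
F = (AUC_ev/D_ev)/(AUC_iv/D_iv) = (46.897/1000)/(457.4185/250) = 0.046897/1.829674 = 0.0256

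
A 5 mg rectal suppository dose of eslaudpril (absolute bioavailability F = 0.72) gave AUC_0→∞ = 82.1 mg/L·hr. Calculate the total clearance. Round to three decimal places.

CL = 0.044 L/hr

CL = F × Dose / AUC_0→∞
   = 0.72 × 5 / 82.1 = 0.043849 L/hr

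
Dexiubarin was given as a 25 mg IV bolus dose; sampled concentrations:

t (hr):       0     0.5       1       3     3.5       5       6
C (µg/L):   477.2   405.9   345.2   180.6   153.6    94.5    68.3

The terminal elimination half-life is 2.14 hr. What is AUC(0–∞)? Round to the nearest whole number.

AUC = 1496 µg/L·hr

Trapezoidal AUC_0→6:
  [0→0.5]: (477.2+405.9)/2 × 0.5 = 220.775
  [0.5→1]: (405.9+345.2)/2 × 0.5 = 187.775
  [1→3]: (345.2+180.6)/2 × 2 = 525.8
  [3→3.5]: (180.6+153.6)/2 × 0.5 = 83.55
  [3.5→5]: (153.6+94.5)/2 × 1.5 = 186.075
  [5→6]: (94.5+68.3)/2 × 1 = 81.4
  Sum = 1285.375 µg/L·hr
k_e = ln2 / t½ = 0.693147 / 2.14 = 0.3239 hr^-1
Extrapolated tail: C_last / k_e = 68.3 / 0.3239 = 210.868
AUC_0→∞ = 1285.375 + 210.868 = 1496.243 µg/L·hr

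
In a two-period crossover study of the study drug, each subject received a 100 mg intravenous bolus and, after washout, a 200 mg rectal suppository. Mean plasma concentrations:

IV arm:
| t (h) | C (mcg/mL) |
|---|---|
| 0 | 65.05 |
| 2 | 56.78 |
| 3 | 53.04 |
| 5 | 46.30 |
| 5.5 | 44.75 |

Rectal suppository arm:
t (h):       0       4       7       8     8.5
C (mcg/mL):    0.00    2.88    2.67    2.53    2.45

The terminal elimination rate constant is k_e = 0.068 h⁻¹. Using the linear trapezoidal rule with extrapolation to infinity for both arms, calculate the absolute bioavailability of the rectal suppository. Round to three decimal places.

Trapezoidal AUC_0→5.5 (IV):
  [0→2]: (65.05+56.78)/2 × 2 = 121.83
  [2→3]: (56.78+53.04)/2 × 1 = 54.91
  [3→5]: (53.04+46.30)/2 × 2 = 99.34
  [5→5.5]: (46.30+44.75)/2 × 0.5 = 22.7625
  Sum = 298.8425 mcg/mL·h
IV tail: 44.75/0.068 = 658.088; AUC_iv,0→∞ = 298.8425 + 658.088 = 956.9305 mcg/mL·h
Trapezoidal AUC_0→8.5 (rectal suppository):
  [0→4]: (0.00+2.88)/2 × 4 = 5.76
  [4→7]: (2.88+2.67)/2 × 3 = 8.325
  [7→8]: (2.67+2.53)/2 × 1 = 2.6
  [8→8.5]: (2.53+2.45)/2 × 0.5 = 1.245
  Sum = 17.93 mcg/mL·h
rectal suppository tail: 2.45/0.068 = 36.029; AUC_ev,0→∞ = 17.93 + 36.029 = 53.959 mcg/mL·h
F = (AUC_ev/D_ev)/(AUC_iv/D_iv) = (53.959/200)/(956.9305/100) = 0.269795/9.569305 = 0.0282

F = 0.028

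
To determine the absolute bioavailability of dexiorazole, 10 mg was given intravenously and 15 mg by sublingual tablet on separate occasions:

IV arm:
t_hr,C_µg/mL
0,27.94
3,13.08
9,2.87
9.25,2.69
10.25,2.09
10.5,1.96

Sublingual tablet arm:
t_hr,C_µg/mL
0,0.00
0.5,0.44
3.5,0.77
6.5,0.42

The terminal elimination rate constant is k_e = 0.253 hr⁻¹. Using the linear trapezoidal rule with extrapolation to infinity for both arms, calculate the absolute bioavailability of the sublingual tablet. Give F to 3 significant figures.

Trapezoidal AUC_0→10.5 (IV):
  [0→3]: (27.94+13.08)/2 × 3 = 61.53
  [3→9]: (13.08+2.87)/2 × 6 = 47.85
  [9→9.25]: (2.87+2.69)/2 × 0.25 = 0.695
  [9.25→10.25]: (2.69+2.09)/2 × 1 = 2.39
  [10.25→10.5]: (2.09+1.96)/2 × 0.25 = 0.50625
  Sum = 112.97125 µg/mL·hr
IV tail: 1.96/0.253 = 7.747; AUC_iv,0→∞ = 112.97125 + 7.747 = 120.71825 µg/mL·hr
Trapezoidal AUC_0→6.5 (sublingual tablet):
  [0→0.5]: (0.00+0.44)/2 × 0.5 = 0.11
  [0.5→3.5]: (0.44+0.77)/2 × 3 = 1.815
  [3.5→6.5]: (0.77+0.42)/2 × 3 = 1.785
  Sum = 3.71 µg/mL·hr
sublingual tablet tail: 0.42/0.253 = 1.660; AUC_ev,0→∞ = 3.71 + 1.660 = 5.37 µg/mL·hr
F = (AUC_ev/D_ev)/(AUC_iv/D_iv) = (5.37/15)/(120.71825/10) = 0.358/12.071825 = 0.0297

F = 0.0297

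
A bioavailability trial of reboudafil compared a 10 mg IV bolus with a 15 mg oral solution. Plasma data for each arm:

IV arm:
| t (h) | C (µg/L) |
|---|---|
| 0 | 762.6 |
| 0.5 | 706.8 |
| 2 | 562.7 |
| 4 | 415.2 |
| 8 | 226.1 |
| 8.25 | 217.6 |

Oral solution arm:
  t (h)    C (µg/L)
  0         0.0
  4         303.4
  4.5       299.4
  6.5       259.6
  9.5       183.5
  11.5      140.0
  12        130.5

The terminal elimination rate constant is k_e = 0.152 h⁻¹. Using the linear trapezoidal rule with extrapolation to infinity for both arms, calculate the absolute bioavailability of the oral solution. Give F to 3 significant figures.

Trapezoidal AUC_0→8.25 (IV):
  [0→0.5]: (762.6+706.8)/2 × 0.5 = 367.35
  [0.5→2]: (706.8+562.7)/2 × 1.5 = 952.125
  [2→4]: (562.7+415.2)/2 × 2 = 977.9
  [4→8]: (415.2+226.1)/2 × 4 = 1282.6
  [8→8.25]: (226.1+217.6)/2 × 0.25 = 55.4625
  Sum = 3635.4375 µg/L·h
IV tail: 217.6/0.152 = 1431.579; AUC_iv,0→∞ = 3635.4375 + 1431.579 = 5067.0165 µg/L·h
Trapezoidal AUC_0→12 (oral solution):
  [0→4]: (0.0+303.4)/2 × 4 = 606.8
  [4→4.5]: (303.4+299.4)/2 × 0.5 = 150.7
  [4.5→6.5]: (299.4+259.6)/2 × 2 = 559.0
  [6.5→9.5]: (259.6+183.5)/2 × 3 = 664.65
  [9.5→11.5]: (183.5+140.0)/2 × 2 = 323.5
  [11.5→12]: (140.0+130.5)/2 × 0.5 = 67.625
  Sum = 2372.275 µg/L·h
oral solution tail: 130.5/0.152 = 858.553; AUC_ev,0→∞ = 2372.275 + 858.553 = 3230.828 µg/L·h
F = (AUC_ev/D_ev)/(AUC_iv/D_iv) = (3230.828/15)/(5067.0165/10) = 215.389/506.70165 = 0.4251

F = 0.425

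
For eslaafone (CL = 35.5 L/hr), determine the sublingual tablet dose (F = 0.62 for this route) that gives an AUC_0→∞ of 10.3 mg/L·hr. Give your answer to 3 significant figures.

Dose = CL × AUC_0→∞ / F
     = 35.5 × 10.3 / 0.62 = 589.758 mg

Dose = 590 mg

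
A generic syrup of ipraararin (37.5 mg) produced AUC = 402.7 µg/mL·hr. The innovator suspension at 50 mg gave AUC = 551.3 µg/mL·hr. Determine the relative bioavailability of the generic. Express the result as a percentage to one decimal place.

F_rel = 97.4%

F_rel = (AUC_test/D_test) / (AUC_ref/D_ref)
      = (402.7/37.5) / (551.3/50)
      = 10.7387 / 11.026 = 0.9739 = 97.39%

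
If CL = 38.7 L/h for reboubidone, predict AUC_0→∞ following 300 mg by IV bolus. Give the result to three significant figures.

AUC_0→∞ = Dose_iv / CL
        = 300 / 38.7 = 7.75194 mg/L·h

AUC = 7.75 mg/L·h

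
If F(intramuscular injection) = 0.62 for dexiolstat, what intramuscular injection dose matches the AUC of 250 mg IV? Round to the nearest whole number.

For equal systemic exposure: F × D_ev = D_iv
D_ev = D_iv / F = 250 / 0.62 = 403.226 mg

D_intramuscular = 403 mg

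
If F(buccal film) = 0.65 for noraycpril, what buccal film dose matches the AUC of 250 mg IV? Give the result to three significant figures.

For equal systemic exposure: F × D_ev = D_iv
D_ev = D_iv / F = 250 / 0.65 = 384.615 mg

D_buccal = 385 mg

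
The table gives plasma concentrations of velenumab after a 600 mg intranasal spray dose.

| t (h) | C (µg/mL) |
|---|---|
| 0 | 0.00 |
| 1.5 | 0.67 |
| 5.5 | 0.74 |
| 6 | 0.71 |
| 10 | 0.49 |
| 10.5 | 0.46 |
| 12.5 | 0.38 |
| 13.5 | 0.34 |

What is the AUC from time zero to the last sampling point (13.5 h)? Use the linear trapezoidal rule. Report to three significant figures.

Trapezoidal AUC_0→13.5:
  [0→1.5]: (0.00+0.67)/2 × 1.5 = 0.5025
  [1.5→5.5]: (0.67+0.74)/2 × 4 = 2.82
  [5.5→6]: (0.74+0.71)/2 × 0.5 = 0.3625
  [6→10]: (0.71+0.49)/2 × 4 = 2.4
  [10→10.5]: (0.49+0.46)/2 × 0.5 = 0.2375
  [10.5→12.5]: (0.46+0.38)/2 × 2 = 0.84
  [12.5→13.5]: (0.38+0.34)/2 × 1 = 0.36
  Sum = 7.5225 µg/mL·h

AUC = 7.52 µg/mL·h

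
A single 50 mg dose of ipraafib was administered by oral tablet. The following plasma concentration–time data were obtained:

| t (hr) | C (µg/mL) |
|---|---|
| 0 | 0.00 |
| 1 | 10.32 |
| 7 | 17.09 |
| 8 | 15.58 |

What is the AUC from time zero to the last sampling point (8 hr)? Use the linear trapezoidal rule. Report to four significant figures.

Trapezoidal AUC_0→8:
  [0→1]: (0.00+10.32)/2 × 1 = 5.16
  [1→7]: (10.32+17.09)/2 × 6 = 82.23
  [7→8]: (17.09+15.58)/2 × 1 = 16.335
  Sum = 103.725 µg/mL·hr

AUC = 103.7 µg/mL·hr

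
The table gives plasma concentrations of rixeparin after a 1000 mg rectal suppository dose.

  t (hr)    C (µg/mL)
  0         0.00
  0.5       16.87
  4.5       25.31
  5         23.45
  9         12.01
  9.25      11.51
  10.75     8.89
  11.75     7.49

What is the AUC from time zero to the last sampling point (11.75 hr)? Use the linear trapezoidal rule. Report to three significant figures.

Trapezoidal AUC_0→11.75:
  [0→0.5]: (0.00+16.87)/2 × 0.5 = 4.2175
  [0.5→4.5]: (16.87+25.31)/2 × 4 = 84.36
  [4.5→5]: (25.31+23.45)/2 × 0.5 = 12.19
  [5→9]: (23.45+12.01)/2 × 4 = 70.92
  [9→9.25]: (12.01+11.51)/2 × 0.25 = 2.94
  [9.25→10.75]: (11.51+8.89)/2 × 1.5 = 15.3
  [10.75→11.75]: (8.89+7.49)/2 × 1 = 8.19
  Sum = 198.1175 µg/mL·hr

AUC = 198 µg/mL·hr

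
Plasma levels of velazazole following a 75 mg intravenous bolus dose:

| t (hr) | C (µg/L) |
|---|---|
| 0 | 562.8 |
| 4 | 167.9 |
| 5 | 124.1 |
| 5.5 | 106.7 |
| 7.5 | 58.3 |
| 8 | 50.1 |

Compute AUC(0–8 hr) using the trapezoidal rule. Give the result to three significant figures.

AUC = 1860 µg/L·hr

Trapezoidal AUC_0→8:
  [0→4]: (562.8+167.9)/2 × 4 = 1461.4
  [4→5]: (167.9+124.1)/2 × 1 = 146.0
  [5→5.5]: (124.1+106.7)/2 × 0.5 = 57.7
  [5.5→7.5]: (106.7+58.3)/2 × 2 = 165.0
  [7.5→8]: (58.3+50.1)/2 × 0.5 = 27.1
  Sum = 1857.2 µg/L·hr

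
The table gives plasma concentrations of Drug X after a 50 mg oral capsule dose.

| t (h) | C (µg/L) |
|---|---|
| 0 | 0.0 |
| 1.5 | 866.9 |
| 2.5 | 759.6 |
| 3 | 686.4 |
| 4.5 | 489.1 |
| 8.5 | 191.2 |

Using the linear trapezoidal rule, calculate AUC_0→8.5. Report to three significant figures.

Trapezoidal AUC_0→8.5:
  [0→1.5]: (0.0+866.9)/2 × 1.5 = 650.175
  [1.5→2.5]: (866.9+759.6)/2 × 1 = 813.25
  [2.5→3]: (759.6+686.4)/2 × 0.5 = 361.5
  [3→4.5]: (686.4+489.1)/2 × 1.5 = 881.625
  [4.5→8.5]: (489.1+191.2)/2 × 4 = 1360.6
  Sum = 4067.15 µg/L·h

AUC = 4070 µg/L·h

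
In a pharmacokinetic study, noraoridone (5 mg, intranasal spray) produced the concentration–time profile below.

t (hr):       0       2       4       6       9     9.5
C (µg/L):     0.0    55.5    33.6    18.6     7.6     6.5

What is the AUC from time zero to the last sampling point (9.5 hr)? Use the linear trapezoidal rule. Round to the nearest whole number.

AUC = 240 µg/L·hr

Trapezoidal AUC_0→9.5:
  [0→2]: (0.0+55.5)/2 × 2 = 55.5
  [2→4]: (55.5+33.6)/2 × 2 = 89.1
  [4→6]: (33.6+18.6)/2 × 2 = 52.2
  [6→9]: (18.6+7.6)/2 × 3 = 39.3
  [9→9.5]: (7.6+6.5)/2 × 0.5 = 3.525
  Sum = 239.625 µg/L·hr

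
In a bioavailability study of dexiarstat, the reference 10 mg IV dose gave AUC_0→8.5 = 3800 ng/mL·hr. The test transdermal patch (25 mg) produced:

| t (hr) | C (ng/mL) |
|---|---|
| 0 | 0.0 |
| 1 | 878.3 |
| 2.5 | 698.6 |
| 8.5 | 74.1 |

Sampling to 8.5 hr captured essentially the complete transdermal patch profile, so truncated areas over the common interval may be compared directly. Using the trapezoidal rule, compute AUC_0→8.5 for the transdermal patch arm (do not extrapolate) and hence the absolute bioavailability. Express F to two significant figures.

F = 0.41

Trapezoidal AUC_0→8.5 (transdermal patch):
  [0→1]: (0.0+878.3)/2 × 1 = 439.15
  [1→2.5]: (878.3+698.6)/2 × 1.5 = 1182.675
  [2.5→8.5]: (698.6+74.1)/2 × 6 = 2318.1
  Sum = 3939.925 ng/mL·hr
F = (AUC_ev/D_ev)/(AUC_iv/D_iv) = (3939.925/25)/(3800/10) = 157.597/380 = 0.4147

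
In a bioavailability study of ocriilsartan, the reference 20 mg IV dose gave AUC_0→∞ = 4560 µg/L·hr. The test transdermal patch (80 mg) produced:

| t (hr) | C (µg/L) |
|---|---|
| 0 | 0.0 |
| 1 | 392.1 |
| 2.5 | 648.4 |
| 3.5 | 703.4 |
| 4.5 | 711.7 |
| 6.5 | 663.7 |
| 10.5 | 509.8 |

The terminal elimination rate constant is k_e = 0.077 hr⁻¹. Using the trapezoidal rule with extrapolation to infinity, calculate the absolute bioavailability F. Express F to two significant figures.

F = 0.70

Trapezoidal AUC_0→10.5 (transdermal patch):
  [0→1]: (0.0+392.1)/2 × 1 = 196.05
  [1→2.5]: (392.1+648.4)/2 × 1.5 = 780.375
  [2.5→3.5]: (648.4+703.4)/2 × 1 = 675.9
  [3.5→4.5]: (703.4+711.7)/2 × 1 = 707.55
  [4.5→6.5]: (711.7+663.7)/2 × 2 = 1375.4
  [6.5→10.5]: (663.7+509.8)/2 × 4 = 2347.0
  Sum = 6082.275 µg/L·hr
Tail: C_last/k_e = 509.8/0.077 = 6620.779
AUC_0→∞ (transdermal patch) = 6082.275 + 6620.779 = 12703.054 µg/L·hr
F = (AUC_ev/D_ev)/(AUC_iv/D_iv) = (12703.054/80)/(4560/20) = 158.788/228 = 0.6964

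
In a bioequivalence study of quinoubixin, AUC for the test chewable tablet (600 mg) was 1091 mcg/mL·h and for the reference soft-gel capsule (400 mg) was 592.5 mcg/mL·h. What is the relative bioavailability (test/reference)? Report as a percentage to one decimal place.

F_rel = 122.8%

F_rel = (AUC_test/D_test) / (AUC_ref/D_ref)
      = (1091/600) / (592.5/400)
      = 1.81833 / 1.48125 = 1.2276 = 122.76%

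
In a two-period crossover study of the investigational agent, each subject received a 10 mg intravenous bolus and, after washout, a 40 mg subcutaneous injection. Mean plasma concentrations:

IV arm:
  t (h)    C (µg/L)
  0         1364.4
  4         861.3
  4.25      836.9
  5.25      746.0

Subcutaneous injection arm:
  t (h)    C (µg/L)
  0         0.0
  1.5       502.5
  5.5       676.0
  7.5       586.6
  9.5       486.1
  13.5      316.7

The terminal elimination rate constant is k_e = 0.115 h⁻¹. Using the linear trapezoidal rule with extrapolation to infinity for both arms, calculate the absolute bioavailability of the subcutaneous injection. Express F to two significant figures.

Trapezoidal AUC_0→5.25 (IV):
  [0→4]: (1364.4+861.3)/2 × 4 = 4451.4
  [4→4.25]: (861.3+836.9)/2 × 0.25 = 212.275
  [4.25→5.25]: (836.9+746.0)/2 × 1 = 791.45
  Sum = 5455.125 µg/L·h
IV tail: 746.0/0.115 = 6486.957; AUC_iv,0→∞ = 5455.125 + 6486.957 = 11942.082 µg/L·h
Trapezoidal AUC_0→13.5 (subcutaneous injection):
  [0→1.5]: (0.0+502.5)/2 × 1.5 = 376.875
  [1.5→5.5]: (502.5+676.0)/2 × 4 = 2357.0
  [5.5→7.5]: (676.0+586.6)/2 × 2 = 1262.6
  [7.5→9.5]: (586.6+486.1)/2 × 2 = 1072.7
  [9.5→13.5]: (486.1+316.7)/2 × 4 = 1605.6
  Sum = 6674.775 µg/L·h
subcutaneous injection tail: 316.7/0.115 = 2753.913; AUC_ev,0→∞ = 6674.775 + 2753.913 = 9428.688 µg/L·h
F = (AUC_ev/D_ev)/(AUC_iv/D_iv) = (9428.688/40)/(11942.082/10) = 235.7172/1194.2082 = 0.1974

F = 0.20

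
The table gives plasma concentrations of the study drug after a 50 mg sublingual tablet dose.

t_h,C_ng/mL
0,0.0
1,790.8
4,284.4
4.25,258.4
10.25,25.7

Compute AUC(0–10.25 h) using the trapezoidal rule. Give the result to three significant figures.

AUC = 2930 ng/mL·h

Trapezoidal AUC_0→10.25:
  [0→1]: (0.0+790.8)/2 × 1 = 395.4
  [1→4]: (790.8+284.4)/2 × 3 = 1612.8
  [4→4.25]: (284.4+258.4)/2 × 0.25 = 67.85
  [4.25→10.25]: (258.4+25.7)/2 × 6 = 852.3
  Sum = 2928.35 ng/mL·h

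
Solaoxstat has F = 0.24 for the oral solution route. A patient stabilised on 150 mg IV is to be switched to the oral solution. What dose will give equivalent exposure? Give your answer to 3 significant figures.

For equal systemic exposure: F × D_ev = D_iv
D_ev = D_iv / F = 150 / 0.24 = 625 mg

D_oral = 625 mg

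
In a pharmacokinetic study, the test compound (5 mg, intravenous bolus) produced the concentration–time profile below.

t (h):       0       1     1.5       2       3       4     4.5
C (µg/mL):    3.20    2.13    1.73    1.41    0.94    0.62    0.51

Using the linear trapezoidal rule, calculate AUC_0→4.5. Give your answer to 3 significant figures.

Trapezoidal AUC_0→4.5:
  [0→1]: (3.20+2.13)/2 × 1 = 2.665
  [1→1.5]: (2.13+1.73)/2 × 0.5 = 0.965
  [1.5→2]: (1.73+1.41)/2 × 0.5 = 0.785
  [2→3]: (1.41+0.94)/2 × 1 = 1.175
  [3→4]: (0.94+0.62)/2 × 1 = 0.78
  [4→4.5]: (0.62+0.51)/2 × 0.5 = 0.2825
  Sum = 6.6525 µg/mL·h

AUC = 6.65 µg/mL·h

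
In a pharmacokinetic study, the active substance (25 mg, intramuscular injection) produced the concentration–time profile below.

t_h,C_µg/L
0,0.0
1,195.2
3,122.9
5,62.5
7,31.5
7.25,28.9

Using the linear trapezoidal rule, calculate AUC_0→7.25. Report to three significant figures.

AUC = 703 µg/L·h

Trapezoidal AUC_0→7.25:
  [0→1]: (0.0+195.2)/2 × 1 = 97.6
  [1→3]: (195.2+122.9)/2 × 2 = 318.1
  [3→5]: (122.9+62.5)/2 × 2 = 185.4
  [5→7]: (62.5+31.5)/2 × 2 = 94.0
  [7→7.25]: (31.5+28.9)/2 × 0.25 = 7.55
  Sum = 702.65 µg/L·h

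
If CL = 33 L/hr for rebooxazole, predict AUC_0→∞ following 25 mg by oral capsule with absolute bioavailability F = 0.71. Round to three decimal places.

AUC_0→∞ = F × Dose / CL
        = 0.71 × 25 / 33 = 0.537879 mg/L·hr

AUC = 0.538 mg/L·hr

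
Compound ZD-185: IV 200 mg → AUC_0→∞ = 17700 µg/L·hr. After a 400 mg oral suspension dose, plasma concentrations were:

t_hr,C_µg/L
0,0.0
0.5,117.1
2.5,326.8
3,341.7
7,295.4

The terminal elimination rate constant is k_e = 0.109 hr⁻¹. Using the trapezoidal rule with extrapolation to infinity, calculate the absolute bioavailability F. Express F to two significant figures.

F = 0.13

Trapezoidal AUC_0→7 (oral suspension):
  [0→0.5]: (0.0+117.1)/2 × 0.5 = 29.275
  [0.5→2.5]: (117.1+326.8)/2 × 2 = 443.9
  [2.5→3]: (326.8+341.7)/2 × 0.5 = 167.125
  [3→7]: (341.7+295.4)/2 × 4 = 1274.2
  Sum = 1914.5 µg/L·hr
Tail: C_last/k_e = 295.4/0.109 = 2710.092
AUC_0→∞ (oral suspension) = 1914.5 + 2710.092 = 4624.592 µg/L·hr
F = (AUC_ev/D_ev)/(AUC_iv/D_iv) = (4624.592/400)/(17700/200) = 11.56148/88.5 = 0.1306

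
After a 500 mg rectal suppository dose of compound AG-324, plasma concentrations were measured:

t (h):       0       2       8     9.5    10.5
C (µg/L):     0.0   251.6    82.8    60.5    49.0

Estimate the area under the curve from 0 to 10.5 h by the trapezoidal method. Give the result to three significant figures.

AUC = 1420 µg/L·h

Trapezoidal AUC_0→10.5:
  [0→2]: (0.0+251.6)/2 × 2 = 251.6
  [2→8]: (251.6+82.8)/2 × 6 = 1003.2
  [8→9.5]: (82.8+60.5)/2 × 1.5 = 107.475
  [9.5→10.5]: (60.5+49.0)/2 × 1 = 54.75
  Sum = 1417.025 µg/L·h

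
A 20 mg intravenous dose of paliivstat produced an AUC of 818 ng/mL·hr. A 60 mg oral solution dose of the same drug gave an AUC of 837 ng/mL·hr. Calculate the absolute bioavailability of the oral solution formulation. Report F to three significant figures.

F = 0.341

F = (AUC_ev / D_ev) / (AUC_iv / D_iv)
  = (837/60) / (818/20)
  = 13.95 / 40.9 = 0.3411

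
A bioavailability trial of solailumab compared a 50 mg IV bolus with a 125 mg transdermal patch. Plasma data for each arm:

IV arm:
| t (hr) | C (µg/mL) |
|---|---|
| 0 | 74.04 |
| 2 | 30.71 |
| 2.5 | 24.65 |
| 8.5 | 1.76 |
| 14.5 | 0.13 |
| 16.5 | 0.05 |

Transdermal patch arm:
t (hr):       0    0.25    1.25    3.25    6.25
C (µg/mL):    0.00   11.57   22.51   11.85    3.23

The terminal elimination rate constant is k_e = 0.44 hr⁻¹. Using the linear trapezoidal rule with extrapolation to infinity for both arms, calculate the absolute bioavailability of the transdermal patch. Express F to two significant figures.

F = 0.16

Trapezoidal AUC_0→16.5 (IV):
  [0→2]: (74.04+30.71)/2 × 2 = 104.75
  [2→2.5]: (30.71+24.65)/2 × 0.5 = 13.84
  [2.5→8.5]: (24.65+1.76)/2 × 6 = 79.23
  [8.5→14.5]: (1.76+0.13)/2 × 6 = 5.67
  [14.5→16.5]: (0.13+0.05)/2 × 2 = 0.18
  Sum = 203.67 µg/mL·hr
IV tail: 0.05/0.44 = 0.114; AUC_iv,0→∞ = 203.67 + 0.114 = 203.784 µg/mL·hr
Trapezoidal AUC_0→6.25 (transdermal patch):
  [0→0.25]: (0.00+11.57)/2 × 0.25 = 1.44625
  [0.25→1.25]: (11.57+22.51)/2 × 1 = 17.04
  [1.25→3.25]: (22.51+11.85)/2 × 2 = 34.36
  [3.25→6.25]: (11.85+3.23)/2 × 3 = 22.62
  Sum = 75.46625 µg/mL·hr
transdermal patch tail: 3.23/0.44 = 7.341; AUC_ev,0→∞ = 75.46625 + 7.341 = 82.80725 µg/mL·hr
F = (AUC_ev/D_ev)/(AUC_iv/D_iv) = (82.80725/125)/(203.784/50) = 0.662458/4.07568 = 0.1625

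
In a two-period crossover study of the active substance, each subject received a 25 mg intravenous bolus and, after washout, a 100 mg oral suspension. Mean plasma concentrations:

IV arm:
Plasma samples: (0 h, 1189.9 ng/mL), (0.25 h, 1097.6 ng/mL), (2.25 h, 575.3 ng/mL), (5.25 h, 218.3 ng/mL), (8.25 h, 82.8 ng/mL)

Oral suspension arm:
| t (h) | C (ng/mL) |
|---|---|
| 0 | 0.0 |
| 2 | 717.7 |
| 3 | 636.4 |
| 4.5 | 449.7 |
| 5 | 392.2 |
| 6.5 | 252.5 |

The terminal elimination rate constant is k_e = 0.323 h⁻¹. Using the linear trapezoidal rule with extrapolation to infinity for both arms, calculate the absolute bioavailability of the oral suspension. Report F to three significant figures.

Trapezoidal AUC_0→8.25 (IV):
  [0→0.25]: (1189.9+1097.6)/2 × 0.25 = 285.9375
  [0.25→2.25]: (1097.6+575.3)/2 × 2 = 1672.9
  [2.25→5.25]: (575.3+218.3)/2 × 3 = 1190.4
  [5.25→8.25]: (218.3+82.8)/2 × 3 = 451.65
  Sum = 3600.8875 ng/mL·h
IV tail: 82.8/0.323 = 256.347; AUC_iv,0→∞ = 3600.8875 + 256.347 = 3857.2345 ng/mL·h
Trapezoidal AUC_0→6.5 (oral suspension):
  [0→2]: (0.0+717.7)/2 × 2 = 717.7
  [2→3]: (717.7+636.4)/2 × 1 = 677.05
  [3→4.5]: (636.4+449.7)/2 × 1.5 = 814.575
  [4.5→5]: (449.7+392.2)/2 × 0.5 = 210.475
  [5→6.5]: (392.2+252.5)/2 × 1.5 = 483.525
  Sum = 2903.325 ng/mL·h
oral suspension tail: 252.5/0.323 = 781.734; AUC_ev,0→∞ = 2903.325 + 781.734 = 3685.059 ng/mL·h
F = (AUC_ev/D_ev)/(AUC_iv/D_iv) = (3685.059/100)/(3857.2345/25) = 36.85059/154.28938 = 0.2388

F = 0.239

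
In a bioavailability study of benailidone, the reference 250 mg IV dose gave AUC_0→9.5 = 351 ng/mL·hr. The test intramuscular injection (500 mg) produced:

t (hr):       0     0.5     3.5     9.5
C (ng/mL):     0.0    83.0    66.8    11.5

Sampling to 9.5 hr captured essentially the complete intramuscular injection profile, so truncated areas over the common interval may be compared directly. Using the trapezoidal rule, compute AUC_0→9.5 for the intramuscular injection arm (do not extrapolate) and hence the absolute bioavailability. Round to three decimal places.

F = 0.684

Trapezoidal AUC_0→9.5 (intramuscular injection):
  [0→0.5]: (0.0+83.0)/2 × 0.5 = 20.75
  [0.5→3.5]: (83.0+66.8)/2 × 3 = 224.7
  [3.5→9.5]: (66.8+11.5)/2 × 6 = 234.9
  Sum = 480.35 ng/mL·hr
F = (AUC_ev/D_ev)/(AUC_iv/D_iv) = (480.35/500)/(351/250) = 0.9607/1.404 = 0.6843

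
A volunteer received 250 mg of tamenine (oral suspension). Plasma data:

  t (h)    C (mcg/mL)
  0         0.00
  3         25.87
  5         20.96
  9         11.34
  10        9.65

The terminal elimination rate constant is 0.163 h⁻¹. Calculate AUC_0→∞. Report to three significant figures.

Trapezoidal AUC_0→10:
  [0→3]: (0.00+25.87)/2 × 3 = 38.805
  [3→5]: (25.87+20.96)/2 × 2 = 46.83
  [5→9]: (20.96+11.34)/2 × 4 = 64.6
  [9→10]: (11.34+9.65)/2 × 1 = 10.495
  Sum = 160.73 mcg/mL·h
Extrapolated tail: C_last / k_e = 9.65 / 0.163 = 59.202
AUC_0→∞ = 160.73 + 59.202 = 219.932 mcg/mL·h

AUC = 220 mcg/mL·h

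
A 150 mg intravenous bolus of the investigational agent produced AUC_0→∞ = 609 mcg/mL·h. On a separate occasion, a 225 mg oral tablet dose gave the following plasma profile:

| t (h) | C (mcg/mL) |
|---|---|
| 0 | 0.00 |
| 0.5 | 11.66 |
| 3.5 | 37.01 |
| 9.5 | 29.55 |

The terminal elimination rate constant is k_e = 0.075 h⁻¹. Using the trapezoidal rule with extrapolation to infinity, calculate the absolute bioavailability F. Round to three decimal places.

Trapezoidal AUC_0→9.5 (oral tablet):
  [0→0.5]: (0.00+11.66)/2 × 0.5 = 2.915
  [0.5→3.5]: (11.66+37.01)/2 × 3 = 73.005
  [3.5→9.5]: (37.01+29.55)/2 × 6 = 199.68
  Sum = 275.6 mcg/mL·h
Tail: C_last/k_e = 29.55/0.075 = 394.000
AUC_0→∞ (oral tablet) = 275.6 + 394.000 = 669.6 mcg/mL·h
F = (AUC_ev/D_ev)/(AUC_iv/D_iv) = (669.6/225)/(609/150) = 2.976/4.06 = 0.7330

F = 0.733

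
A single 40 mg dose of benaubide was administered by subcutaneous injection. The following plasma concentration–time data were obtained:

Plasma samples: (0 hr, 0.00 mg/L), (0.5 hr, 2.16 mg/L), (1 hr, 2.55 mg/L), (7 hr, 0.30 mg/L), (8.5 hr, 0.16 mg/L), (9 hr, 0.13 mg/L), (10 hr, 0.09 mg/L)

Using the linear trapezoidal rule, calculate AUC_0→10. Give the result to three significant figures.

Trapezoidal AUC_0→10:
  [0→0.5]: (0.00+2.16)/2 × 0.5 = 0.54
  [0.5→1]: (2.16+2.55)/2 × 0.5 = 1.1775
  [1→7]: (2.55+0.30)/2 × 6 = 8.55
  [7→8.5]: (0.30+0.16)/2 × 1.5 = 0.345
  [8.5→9]: (0.16+0.13)/2 × 0.5 = 0.0725
  [9→10]: (0.13+0.09)/2 × 1 = 0.11
  Sum = 10.795 mg/L·hr

AUC = 10.8 mg/L·hr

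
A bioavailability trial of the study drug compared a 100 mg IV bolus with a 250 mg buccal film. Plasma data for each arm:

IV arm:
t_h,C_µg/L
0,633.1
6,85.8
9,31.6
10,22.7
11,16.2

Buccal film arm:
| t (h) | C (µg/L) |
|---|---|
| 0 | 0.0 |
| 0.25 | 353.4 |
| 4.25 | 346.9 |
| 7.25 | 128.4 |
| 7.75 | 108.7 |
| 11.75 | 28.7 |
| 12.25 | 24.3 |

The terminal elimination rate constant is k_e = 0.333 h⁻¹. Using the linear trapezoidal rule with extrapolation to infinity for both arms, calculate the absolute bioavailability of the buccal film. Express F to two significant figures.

F = 0.42

Trapezoidal AUC_0→11 (IV):
  [0→6]: (633.1+85.8)/2 × 6 = 2156.7
  [6→9]: (85.8+31.6)/2 × 3 = 176.1
  [9→10]: (31.6+22.7)/2 × 1 = 27.15
  [10→11]: (22.7+16.2)/2 × 1 = 19.45
  Sum = 2379.4 µg/L·h
IV tail: 16.2/0.333 = 48.649; AUC_iv,0→∞ = 2379.4 + 48.649 = 2428.049 µg/L·h
Trapezoidal AUC_0→12.25 (buccal film):
  [0→0.25]: (0.0+353.4)/2 × 0.25 = 44.175
  [0.25→4.25]: (353.4+346.9)/2 × 4 = 1400.6
  [4.25→7.25]: (346.9+128.4)/2 × 3 = 712.95
  [7.25→7.75]: (128.4+108.7)/2 × 0.5 = 59.275
  [7.75→11.75]: (108.7+28.7)/2 × 4 = 274.8
  [11.75→12.25]: (28.7+24.3)/2 × 0.5 = 13.25
  Sum = 2505.05 µg/L·h
buccal film tail: 24.3/0.333 = 72.973; AUC_ev,0→∞ = 2505.05 + 72.973 = 2578.023 µg/L·h
F = (AUC_ev/D_ev)/(AUC_iv/D_iv) = (2578.023/250)/(2428.049/100) = 10.312092/24.28049 = 0.4247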